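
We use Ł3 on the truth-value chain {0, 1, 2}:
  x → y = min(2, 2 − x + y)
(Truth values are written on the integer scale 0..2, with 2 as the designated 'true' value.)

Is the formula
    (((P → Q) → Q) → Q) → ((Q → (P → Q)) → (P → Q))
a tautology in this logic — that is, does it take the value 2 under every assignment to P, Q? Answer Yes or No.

P = 0, Q = 0 ↦ 2
P = 0, Q = 1 ↦ 2
P = 0, Q = 2 ↦ 2
P = 1, Q = 0 ↦ 2
P = 1, Q = 1 ↦ 2
P = 1, Q = 2 ↦ 2
P = 2, Q = 0 ↦ 2
P = 2, Q = 1 ↦ 2
P = 2, Q = 2 ↦ 2
Every assignment gives a value ≥ 2.

Yes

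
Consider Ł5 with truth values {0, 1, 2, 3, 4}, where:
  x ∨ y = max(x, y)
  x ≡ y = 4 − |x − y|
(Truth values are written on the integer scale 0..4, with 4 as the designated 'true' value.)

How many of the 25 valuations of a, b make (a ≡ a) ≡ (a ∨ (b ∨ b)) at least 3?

16

value 4: 9 assignments (counts)
value 3: 7 assignments (counts)
value 2: 5 assignments
value 1: 3 assignments
value 0: 1 assignment
So 16 of the 25 assignments meet the threshold.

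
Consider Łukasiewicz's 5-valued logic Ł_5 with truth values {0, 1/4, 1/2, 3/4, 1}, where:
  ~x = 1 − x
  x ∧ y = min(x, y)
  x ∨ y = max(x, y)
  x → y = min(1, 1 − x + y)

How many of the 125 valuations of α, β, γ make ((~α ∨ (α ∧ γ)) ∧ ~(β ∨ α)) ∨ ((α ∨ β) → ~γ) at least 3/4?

value 1: 55 assignments (counts)
value 3/4: 24 assignments (counts)
value 1/2: 21 assignments
value 1/4: 16 assignments
value 0: 9 assignments
So 79 of the 125 assignments meet the threshold.

79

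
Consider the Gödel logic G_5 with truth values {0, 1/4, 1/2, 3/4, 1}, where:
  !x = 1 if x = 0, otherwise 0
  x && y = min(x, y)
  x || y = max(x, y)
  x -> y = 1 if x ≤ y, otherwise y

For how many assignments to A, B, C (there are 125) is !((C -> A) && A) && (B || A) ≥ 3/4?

10

value 1: 5 assignments (counts)
value 3/4: 5 assignments (counts)
value 1/2: 5 assignments
value 1/4: 5 assignments
value 0: 105 assignments
So 10 of the 125 assignments meet the threshold.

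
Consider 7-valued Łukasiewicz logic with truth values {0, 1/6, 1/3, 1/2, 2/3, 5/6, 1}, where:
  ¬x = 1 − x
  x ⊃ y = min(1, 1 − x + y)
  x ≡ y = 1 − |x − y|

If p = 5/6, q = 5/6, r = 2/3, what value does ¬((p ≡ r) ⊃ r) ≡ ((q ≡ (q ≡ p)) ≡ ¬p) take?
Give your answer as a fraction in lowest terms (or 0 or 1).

5/6

p ≡ r = 5/6 ≡ 2/3 = 5/6
(p ≡ r) ⊃ r = 5/6 ⊃ 2/3 = 5/6
¬((p ≡ r) ⊃ r) = ¬5/6 = 1/6
q ≡ p = 5/6 ≡ 5/6 = 1
q ≡ (q ≡ p) = 5/6 ≡ 1 = 5/6
¬p = ¬5/6 = 1/6
(q ≡ (q ≡ p)) ≡ ¬p = 5/6 ≡ 1/6 = 1/3
¬((p ≡ r) ⊃ r) ≡ ((q ≡ (q ≡ p)) ≡ ¬p) = 1/6 ≡ 1/3 = 5/6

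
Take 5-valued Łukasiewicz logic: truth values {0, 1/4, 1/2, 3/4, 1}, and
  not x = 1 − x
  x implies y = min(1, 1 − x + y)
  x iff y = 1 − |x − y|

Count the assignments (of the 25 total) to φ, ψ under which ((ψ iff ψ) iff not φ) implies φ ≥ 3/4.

value 1: 15 assignments (counts)
value 1/2: 5 assignments
value 0: 5 assignments
So 15 of the 25 assignments meet the threshold.

15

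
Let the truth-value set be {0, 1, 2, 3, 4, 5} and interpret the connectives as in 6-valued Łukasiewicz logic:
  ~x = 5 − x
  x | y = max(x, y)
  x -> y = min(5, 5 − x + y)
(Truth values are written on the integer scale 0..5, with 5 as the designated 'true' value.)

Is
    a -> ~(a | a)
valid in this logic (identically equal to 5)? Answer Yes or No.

No

Counterexample: take a = 3.
a | a = 3 | 3 = 3
~(a | a) = ~3 = 2
a -> ~(a | a) = 3 -> 2 = 4
This gives 4 ≠ 5.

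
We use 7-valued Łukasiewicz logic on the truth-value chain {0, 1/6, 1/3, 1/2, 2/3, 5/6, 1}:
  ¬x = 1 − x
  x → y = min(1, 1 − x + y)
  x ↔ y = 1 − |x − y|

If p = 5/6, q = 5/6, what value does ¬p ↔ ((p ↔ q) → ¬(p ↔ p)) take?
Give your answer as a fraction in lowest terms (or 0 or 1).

¬p = ¬5/6 = 1/6
p ↔ q = 5/6 ↔ 5/6 = 1
p ↔ p = 5/6 ↔ 5/6 = 1
¬(p ↔ p) = ¬1 = 0
(p ↔ q) → ¬(p ↔ p) = 1 → 0 = 0
¬p ↔ ((p ↔ q) → ¬(p ↔ p)) = 1/6 ↔ 0 = 5/6

5/6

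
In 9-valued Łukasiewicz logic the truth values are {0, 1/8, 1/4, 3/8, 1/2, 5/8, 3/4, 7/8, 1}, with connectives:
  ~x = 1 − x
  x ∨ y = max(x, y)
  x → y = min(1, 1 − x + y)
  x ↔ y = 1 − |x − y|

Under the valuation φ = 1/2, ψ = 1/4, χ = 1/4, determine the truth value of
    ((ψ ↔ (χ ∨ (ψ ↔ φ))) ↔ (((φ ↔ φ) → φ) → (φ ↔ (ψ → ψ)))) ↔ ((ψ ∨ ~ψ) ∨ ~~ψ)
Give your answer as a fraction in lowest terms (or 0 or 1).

ψ ↔ φ = 1/4 ↔ 1/2 = 3/4
χ ∨ (ψ ↔ φ) = 1/4 ∨ 3/4 = 3/4
ψ ↔ (χ ∨ (ψ ↔ φ)) = 1/4 ↔ 3/4 = 1/2
φ ↔ φ = 1/2 ↔ 1/2 = 1
(φ ↔ φ) → φ = 1 → 1/2 = 1/2
ψ → ψ = 1/4 → 1/4 = 1
φ ↔ (ψ → ψ) = 1/2 ↔ 1 = 1/2
((φ ↔ φ) → φ) → (φ ↔ (ψ → ψ)) = 1/2 → 1/2 = 1
(ψ ↔ (χ ∨ (ψ ↔ φ))) ↔ (((φ ↔ φ) → φ) → (φ ↔ (ψ → ψ))) = 1/2 ↔ 1 = 1/2
~ψ = ~1/4 = 3/4
ψ ∨ ~ψ = 1/4 ∨ 3/4 = 3/4
~ψ = ~1/4 = 3/4
~~ψ = ~3/4 = 1/4
(ψ ∨ ~ψ) ∨ ~~ψ = 3/4 ∨ 1/4 = 3/4
((ψ ↔ (χ ∨ (ψ ↔ φ))) ↔ (((φ ↔ φ) → φ) → (φ ↔ (ψ → ψ)))) ↔ ((ψ ∨ ~ψ) ∨ ~~ψ) = 1/2 ↔ 3/4 = 3/4

3/4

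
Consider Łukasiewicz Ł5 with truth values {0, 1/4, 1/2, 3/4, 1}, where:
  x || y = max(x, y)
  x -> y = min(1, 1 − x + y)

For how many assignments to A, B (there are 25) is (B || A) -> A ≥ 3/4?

19

value 1: 15 assignments (counts)
value 3/4: 4 assignments (counts)
value 1/2: 3 assignments
value 1/4: 2 assignments
value 0: 1 assignment
So 19 of the 25 assignments meet the threshold.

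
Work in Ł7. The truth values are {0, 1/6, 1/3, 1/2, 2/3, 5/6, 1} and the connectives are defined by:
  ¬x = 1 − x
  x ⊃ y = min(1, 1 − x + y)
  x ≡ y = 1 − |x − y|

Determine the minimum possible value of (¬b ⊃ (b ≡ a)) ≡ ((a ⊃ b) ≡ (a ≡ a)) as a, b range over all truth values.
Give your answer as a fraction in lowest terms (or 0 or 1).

1/2

Take a = 1, b = 1/2:
¬b = ¬1/2 = 1/2
b ≡ a = 1/2 ≡ 1 = 1/2
¬b ⊃ (b ≡ a) = 1/2 ⊃ 1/2 = 1
a ⊃ b = 1 ⊃ 1/2 = 1/2
a ≡ a = 1 ≡ 1 = 1
(a ⊃ b) ≡ (a ≡ a) = 1/2 ≡ 1 = 1/2
(¬b ⊃ (b ≡ a)) ≡ ((a ⊃ b) ≡ (a ≡ a)) = 1 ≡ 1/2 = 1/2
No assignment yields a value below 1/2, so this is the minimum.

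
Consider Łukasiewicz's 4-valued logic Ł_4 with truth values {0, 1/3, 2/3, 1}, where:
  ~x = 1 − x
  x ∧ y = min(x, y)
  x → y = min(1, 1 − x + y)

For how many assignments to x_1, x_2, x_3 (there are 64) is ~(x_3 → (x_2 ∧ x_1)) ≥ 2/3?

19

value 1: 7 assignments (counts)
value 2/3: 12 assignments (counts)
value 1/3: 15 assignments
value 0: 30 assignments
So 19 of the 64 assignments meet the threshold.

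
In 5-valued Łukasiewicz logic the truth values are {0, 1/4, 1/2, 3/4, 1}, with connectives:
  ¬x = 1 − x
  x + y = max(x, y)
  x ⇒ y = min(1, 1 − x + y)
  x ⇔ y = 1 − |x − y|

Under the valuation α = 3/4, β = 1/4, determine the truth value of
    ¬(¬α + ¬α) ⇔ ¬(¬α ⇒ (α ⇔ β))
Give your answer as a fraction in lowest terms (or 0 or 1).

¬α = ¬3/4 = 1/4
¬α = ¬3/4 = 1/4
¬α + ¬α = 1/4 + 1/4 = 1/4
¬(¬α + ¬α) = ¬1/4 = 3/4
¬α = ¬3/4 = 1/4
α ⇔ β = 3/4 ⇔ 1/4 = 1/2
¬α ⇒ (α ⇔ β) = 1/4 ⇒ 1/2 = 1
¬(¬α ⇒ (α ⇔ β)) = ¬1 = 0
¬(¬α + ¬α) ⇔ ¬(¬α ⇒ (α ⇔ β)) = 3/4 ⇔ 0 = 1/4

1/4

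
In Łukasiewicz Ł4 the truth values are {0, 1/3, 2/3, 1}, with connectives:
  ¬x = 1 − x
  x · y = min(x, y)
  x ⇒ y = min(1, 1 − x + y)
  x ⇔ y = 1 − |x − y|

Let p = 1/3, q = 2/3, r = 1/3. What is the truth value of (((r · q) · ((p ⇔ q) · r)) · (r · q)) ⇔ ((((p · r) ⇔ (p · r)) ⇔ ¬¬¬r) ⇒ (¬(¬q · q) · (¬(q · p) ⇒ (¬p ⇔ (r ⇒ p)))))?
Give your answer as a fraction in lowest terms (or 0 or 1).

1/3

r · q = 1/3 · 2/3 = 1/3
p ⇔ q = 1/3 ⇔ 2/3 = 2/3
(p ⇔ q) · r = 2/3 · 1/3 = 1/3
(r · q) · ((p ⇔ q) · r) = 1/3 · 1/3 = 1/3
r · q = 1/3 · 2/3 = 1/3
((r · q) · ((p ⇔ q) · r)) · (r · q) = 1/3 · 1/3 = 1/3
p · r = 1/3 · 1/3 = 1/3
p · r = 1/3 · 1/3 = 1/3
(p · r) ⇔ (p · r) = 1/3 ⇔ 1/3 = 1
¬r = ¬1/3 = 2/3
¬¬r = ¬2/3 = 1/3
¬¬¬r = ¬1/3 = 2/3
((p · r) ⇔ (p · r)) ⇔ ¬¬¬r = 1 ⇔ 2/3 = 2/3
¬q = ¬2/3 = 1/3
¬q · q = 1/3 · 2/3 = 1/3
¬(¬q · q) = ¬1/3 = 2/3
q · p = 2/3 · 1/3 = 1/3
¬(q · p) = ¬1/3 = 2/3
¬p = ¬1/3 = 2/3
r ⇒ p = 1/3 ⇒ 1/3 = 1
¬p ⇔ (r ⇒ p) = 2/3 ⇔ 1 = 2/3
¬(q · p) ⇒ (¬p ⇔ (r ⇒ p)) = 2/3 ⇒ 2/3 = 1
¬(¬q · q) · (¬(q · p) ⇒ (¬p ⇔ (r ⇒ p))) = 2/3 · 1 = 2/3
(((p · r) ⇔ (p · r)) ⇔ ¬¬¬r) ⇒ (¬(¬q · q) · (¬(q · p) ⇒ (¬p ⇔ (r ⇒ p)))) = 2/3 ⇒ 2/3 = 1
(((r · q) · ((p ⇔ q) · r)) · (r · q)) ⇔ ((((p · r) ⇔ (p · r)) ⇔ ¬¬¬r) ⇒ (¬(¬q · q) · (¬(q · p) ⇒ (¬p ⇔ (r ⇒ p))))) = 1/3 ⇔ 1 = 1/3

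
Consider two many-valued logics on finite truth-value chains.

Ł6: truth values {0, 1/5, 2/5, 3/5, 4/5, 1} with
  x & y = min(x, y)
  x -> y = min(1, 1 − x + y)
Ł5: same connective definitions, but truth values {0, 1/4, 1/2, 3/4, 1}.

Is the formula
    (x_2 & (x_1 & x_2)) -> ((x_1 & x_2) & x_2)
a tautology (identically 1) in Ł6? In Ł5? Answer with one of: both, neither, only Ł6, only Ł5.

In Ł6: every assignment gives 1 — tautology.
In Ł5: every assignment gives 1 — tautology.

both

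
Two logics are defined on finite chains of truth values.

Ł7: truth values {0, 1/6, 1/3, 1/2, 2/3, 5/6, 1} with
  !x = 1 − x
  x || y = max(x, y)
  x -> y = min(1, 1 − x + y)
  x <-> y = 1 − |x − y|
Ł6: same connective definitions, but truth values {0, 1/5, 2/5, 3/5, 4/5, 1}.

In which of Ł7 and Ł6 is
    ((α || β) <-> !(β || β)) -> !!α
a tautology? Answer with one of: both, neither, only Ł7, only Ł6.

In Ł7: at α = 0, β = 1/6 the value is 2/3 — not a tautology.
In Ł6: at α = 0, β = 1/5 the value is 3/5 — not a tautology.

neither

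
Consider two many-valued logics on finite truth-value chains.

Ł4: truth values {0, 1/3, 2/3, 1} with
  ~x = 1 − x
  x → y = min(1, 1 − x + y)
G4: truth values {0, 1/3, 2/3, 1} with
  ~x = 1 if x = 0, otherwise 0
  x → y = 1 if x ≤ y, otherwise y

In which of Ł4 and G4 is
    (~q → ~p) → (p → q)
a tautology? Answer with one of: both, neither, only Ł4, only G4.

only Ł4

In Ł4: every assignment gives 1 — tautology.
In G4: at p = 2/3, q = 1/3 the value is 1/3 — not a tautology.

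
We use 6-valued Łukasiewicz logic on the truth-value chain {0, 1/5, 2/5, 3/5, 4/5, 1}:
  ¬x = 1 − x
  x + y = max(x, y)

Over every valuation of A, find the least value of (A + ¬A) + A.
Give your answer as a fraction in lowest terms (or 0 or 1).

Take A = 2/5:
¬A = ¬2/5 = 3/5
A + ¬A = 2/5 + 3/5 = 3/5
(A + ¬A) + A = 3/5 + 2/5 = 3/5
No assignment yields a value below 3/5, so this is the minimum.

3/5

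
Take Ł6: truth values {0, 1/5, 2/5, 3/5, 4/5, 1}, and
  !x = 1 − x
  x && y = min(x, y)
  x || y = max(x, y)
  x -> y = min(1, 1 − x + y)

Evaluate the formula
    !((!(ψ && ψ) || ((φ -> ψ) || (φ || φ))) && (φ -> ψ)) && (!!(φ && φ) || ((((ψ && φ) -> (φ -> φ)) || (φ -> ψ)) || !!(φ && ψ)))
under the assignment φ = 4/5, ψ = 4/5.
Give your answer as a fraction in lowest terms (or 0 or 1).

0

ψ && ψ = 4/5 && 4/5 = 4/5
!(ψ && ψ) = !4/5 = 1/5
φ -> ψ = 4/5 -> 4/5 = 1
φ || φ = 4/5 || 4/5 = 4/5
(φ -> ψ) || (φ || φ) = 1 || 4/5 = 1
!(ψ && ψ) || ((φ -> ψ) || (φ || φ)) = 1/5 || 1 = 1
φ -> ψ = 4/5 -> 4/5 = 1
(!(ψ && ψ) || ((φ -> ψ) || (φ || φ))) && (φ -> ψ) = 1 && 1 = 1
!((!(ψ && ψ) || ((φ -> ψ) || (φ || φ))) && (φ -> ψ)) = !1 = 0
φ && φ = 4/5 && 4/5 = 4/5
!(φ && φ) = !4/5 = 1/5
!!(φ && φ) = !1/5 = 4/5
ψ && φ = 4/5 && 4/5 = 4/5
φ -> φ = 4/5 -> 4/5 = 1
(ψ && φ) -> (φ -> φ) = 4/5 -> 1 = 1
φ -> ψ = 4/5 -> 4/5 = 1
((ψ && φ) -> (φ -> φ)) || (φ -> ψ) = 1 || 1 = 1
φ && ψ = 4/5 && 4/5 = 4/5
!(φ && ψ) = !4/5 = 1/5
!!(φ && ψ) = !1/5 = 4/5
(((ψ && φ) -> (φ -> φ)) || (φ -> ψ)) || !!(φ && ψ) = 1 || 4/5 = 1
!!(φ && φ) || ((((ψ && φ) -> (φ -> φ)) || (φ -> ψ)) || !!(φ && ψ)) = 4/5 || 1 = 1
!((!(ψ && ψ) || ((φ -> ψ) || (φ || φ))) && (φ -> ψ)) && (!!(φ && φ) || ((((ψ && φ) -> (φ -> φ)) || (φ -> ψ)) || !!(φ && ψ))) = 0 && 1 = 0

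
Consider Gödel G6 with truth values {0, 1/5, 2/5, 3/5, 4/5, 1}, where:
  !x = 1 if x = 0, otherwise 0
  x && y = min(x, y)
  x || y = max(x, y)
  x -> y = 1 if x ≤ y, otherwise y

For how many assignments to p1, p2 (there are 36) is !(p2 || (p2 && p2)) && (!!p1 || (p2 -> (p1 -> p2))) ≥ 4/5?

6

value 1: 6 assignments (counts)
value 0: 30 assignments
So 6 of the 36 assignments meet the threshold.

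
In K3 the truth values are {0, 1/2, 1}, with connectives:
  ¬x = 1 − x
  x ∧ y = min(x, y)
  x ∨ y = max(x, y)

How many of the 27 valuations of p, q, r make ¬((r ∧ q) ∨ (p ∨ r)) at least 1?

value 1: 3 assignments (counts)
value 1/2: 9 assignments
value 0: 15 assignments
So 3 of the 27 assignments meet the threshold.

3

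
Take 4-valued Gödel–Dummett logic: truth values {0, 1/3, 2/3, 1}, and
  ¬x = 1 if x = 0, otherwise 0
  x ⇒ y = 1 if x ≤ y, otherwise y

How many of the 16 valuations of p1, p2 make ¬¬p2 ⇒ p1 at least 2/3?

p1 = 0, p2 = 0 ↦ 1  ≥
p1 = 0, p2 = 1/3 ↦ 0  <
p1 = 0, p2 = 2/3 ↦ 0  <
p1 = 0, p2 = 1 ↦ 0  <
p1 = 1/3, p2 = 0 ↦ 1  ≥
p1 = 1/3, p2 = 1/3 ↦ 1/3  <
p1 = 1/3, p2 = 2/3 ↦ 1/3  <
p1 = 1/3, p2 = 1 ↦ 1/3  <
p1 = 2/3, p2 = 0 ↦ 1  ≥
p1 = 2/3, p2 = 1/3 ↦ 2/3  ≥
p1 = 2/3, p2 = 2/3 ↦ 2/3  ≥
p1 = 2/3, p2 = 1 ↦ 2/3  ≥
p1 = 1, p2 = 0 ↦ 1  ≥
p1 = 1, p2 = 1/3 ↦ 1  ≥
p1 = 1, p2 = 2/3 ↦ 1  ≥
p1 = 1, p2 = 1 ↦ 1  ≥
So 10 of the 16 assignments meet the threshold.

10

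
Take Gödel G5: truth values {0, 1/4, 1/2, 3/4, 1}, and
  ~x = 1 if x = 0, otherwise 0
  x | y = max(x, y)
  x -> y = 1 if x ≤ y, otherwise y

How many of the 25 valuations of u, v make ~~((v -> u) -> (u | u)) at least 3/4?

value 1: 24 assignments (counts)
value 0: 1 assignment
So 24 of the 25 assignments meet the threshold.

24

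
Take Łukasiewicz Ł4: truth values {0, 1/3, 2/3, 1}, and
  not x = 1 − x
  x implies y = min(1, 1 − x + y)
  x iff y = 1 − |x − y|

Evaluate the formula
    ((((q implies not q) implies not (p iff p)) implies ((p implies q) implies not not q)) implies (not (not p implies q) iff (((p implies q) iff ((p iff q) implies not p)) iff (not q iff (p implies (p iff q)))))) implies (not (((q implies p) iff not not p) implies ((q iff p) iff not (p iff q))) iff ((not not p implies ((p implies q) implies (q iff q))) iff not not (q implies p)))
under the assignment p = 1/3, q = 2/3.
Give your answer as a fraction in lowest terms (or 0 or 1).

not q = not 2/3 = 1/3
q implies not q = 2/3 implies 1/3 = 2/3
p iff p = 1/3 iff 1/3 = 1
not (p iff p) = not 1 = 0
(q implies not q) implies not (p iff p) = 2/3 implies 0 = 1/3
p implies q = 1/3 implies 2/3 = 1
not q = not 2/3 = 1/3
not not q = not 1/3 = 2/3
(p implies q) implies not not q = 1 implies 2/3 = 2/3
((q implies not q) implies not (p iff p)) implies ((p implies q) implies not not q) = 1/3 implies 2/3 = 1
not p = not 1/3 = 2/3
not p implies q = 2/3 implies 2/3 = 1
not (not p implies q) = not 1 = 0
p implies q = 1/3 implies 2/3 = 1
p iff q = 1/3 iff 2/3 = 2/3
not p = not 1/3 = 2/3
(p iff q) implies not p = 2/3 implies 2/3 = 1
(p implies q) iff ((p iff q) implies not p) = 1 iff 1 = 1
not q = not 2/3 = 1/3
p iff q = 1/3 iff 2/3 = 2/3
p implies (p iff q) = 1/3 implies 2/3 = 1
not q iff (p implies (p iff q)) = 1/3 iff 1 = 1/3
((p implies q) iff ((p iff q) implies not p)) iff (not q iff (p implies (p iff q))) = 1 iff 1/3 = 1/3
not (not p implies q) iff (((p implies q) iff ((p iff q) implies not p)) iff (not q iff (p implies (p iff q)))) = 0 iff 1/3 = 2/3
(((q implies not q) implies not (p iff p)) implies ((p implies q) implies not not q)) implies (not (not p implies q) iff (((p implies q) iff ((p iff q) implies not p)) iff (not q iff (p implies (p iff q))))) = 1 implies 2/3 = 2/3
q implies p = 2/3 implies 1/3 = 2/3
not p = not 1/3 = 2/3
not not p = not 2/3 = 1/3
(q implies p) iff not not p = 2/3 iff 1/3 = 2/3
q iff p = 2/3 iff 1/3 = 2/3
p iff q = 1/3 iff 2/3 = 2/3
not (p iff q) = not 2/3 = 1/3
(q iff p) iff not (p iff q) = 2/3 iff 1/3 = 2/3
((q implies p) iff not not p) implies ((q iff p) iff not (p iff q)) = 2/3 implies 2/3 = 1
not (((q implies p) iff not not p) implies ((q iff p) iff not (p iff q))) = not 1 = 0
not p = not 1/3 = 2/3
not not p = not 2/3 = 1/3
p implies q = 1/3 implies 2/3 = 1
q iff q = 2/3 iff 2/3 = 1
(p implies q) implies (q iff q) = 1 implies 1 = 1
not not p implies ((p implies q) implies (q iff q)) = 1/3 implies 1 = 1
q implies p = 2/3 implies 1/3 = 2/3
not (q implies p) = not 2/3 = 1/3
not not (q implies p) = not 1/3 = 2/3
(not not p implies ((p implies q) implies (q iff q))) iff not not (q implies p) = 1 iff 2/3 = 2/3
not (((q implies p) iff not not p) implies ((q iff p) iff not (p iff q))) iff ((not not p implies ((p implies q) implies (q iff q))) iff not not (q implies p)) = 0 iff 2/3 = 1/3
((((q implies not q) implies not (p iff p)) implies ((p implies q) implies not not q)) implies (not (not p implies q) iff (((p implies q) iff ((p iff q) implies not p)) iff (not q iff (p implies (p iff q)))))) implies (not (((q implies p) iff not not p) implies ((q iff p) iff not (p iff q))) iff ((not not p implies ((p implies q) implies (q iff q))) iff not not (q implies p))) = 2/3 implies 1/3 = 2/3

2/3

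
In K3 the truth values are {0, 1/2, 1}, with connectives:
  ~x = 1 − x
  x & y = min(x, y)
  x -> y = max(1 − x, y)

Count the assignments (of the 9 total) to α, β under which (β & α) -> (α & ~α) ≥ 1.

α = 0, β = 0 ↦ 1  ≥
α = 0, β = 1/2 ↦ 1  ≥
α = 0, β = 1 ↦ 1  ≥
α = 1/2, β = 0 ↦ 1  ≥
α = 1/2, β = 1/2 ↦ 1/2  <
α = 1/2, β = 1 ↦ 1/2  <
α = 1, β = 0 ↦ 1  ≥
α = 1, β = 1/2 ↦ 1/2  <
α = 1, β = 1 ↦ 0  <
So 5 of the 9 assignments meet the threshold.

5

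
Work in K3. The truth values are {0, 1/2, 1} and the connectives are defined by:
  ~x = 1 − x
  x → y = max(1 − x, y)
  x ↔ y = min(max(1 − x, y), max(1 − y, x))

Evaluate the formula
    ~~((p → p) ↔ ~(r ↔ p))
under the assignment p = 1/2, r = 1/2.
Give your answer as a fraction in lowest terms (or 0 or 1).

1/2

p → p = 1/2 → 1/2 = 1/2
r ↔ p = 1/2 ↔ 1/2 = 1/2
~(r ↔ p) = ~1/2 = 1/2
(p → p) ↔ ~(r ↔ p) = 1/2 ↔ 1/2 = 1/2
~((p → p) ↔ ~(r ↔ p)) = ~1/2 = 1/2
~~((p → p) ↔ ~(r ↔ p)) = ~1/2 = 1/2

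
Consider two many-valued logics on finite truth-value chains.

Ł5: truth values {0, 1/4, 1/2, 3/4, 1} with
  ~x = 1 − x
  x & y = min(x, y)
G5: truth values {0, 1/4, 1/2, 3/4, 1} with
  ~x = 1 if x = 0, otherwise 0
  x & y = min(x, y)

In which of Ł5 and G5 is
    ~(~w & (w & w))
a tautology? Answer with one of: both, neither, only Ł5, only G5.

only G5

In Ł5: at w = 1/4 the value is 3/4 — not a tautology.
In G5: every assignment gives 1 — tautology.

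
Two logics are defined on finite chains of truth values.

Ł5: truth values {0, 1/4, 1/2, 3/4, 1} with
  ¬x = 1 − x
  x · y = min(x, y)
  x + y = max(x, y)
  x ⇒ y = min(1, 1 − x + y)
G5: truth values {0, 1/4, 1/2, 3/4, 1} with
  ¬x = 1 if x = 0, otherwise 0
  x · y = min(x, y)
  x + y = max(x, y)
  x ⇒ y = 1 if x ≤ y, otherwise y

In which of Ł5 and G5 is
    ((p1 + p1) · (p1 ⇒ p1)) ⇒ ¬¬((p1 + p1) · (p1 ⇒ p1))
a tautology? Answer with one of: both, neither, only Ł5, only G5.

In Ł5: every assignment gives 1 — tautology.
In G5: every assignment gives 1 — tautology.

both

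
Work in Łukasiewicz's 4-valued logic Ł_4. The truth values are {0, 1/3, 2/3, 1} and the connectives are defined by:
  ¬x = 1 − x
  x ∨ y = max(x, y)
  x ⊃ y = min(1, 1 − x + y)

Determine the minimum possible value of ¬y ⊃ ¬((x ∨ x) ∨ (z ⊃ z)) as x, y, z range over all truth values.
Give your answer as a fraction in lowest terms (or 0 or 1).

0

Take x = 0, y = 0, z = 0:
¬y = ¬0 = 1
x ∨ x = 0 ∨ 0 = 0
z ⊃ z = 0 ⊃ 0 = 1
(x ∨ x) ∨ (z ⊃ z) = 0 ∨ 1 = 1
¬((x ∨ x) ∨ (z ⊃ z)) = ¬1 = 0
¬y ⊃ ¬((x ∨ x) ∨ (z ⊃ z)) = 1 ⊃ 0 = 0
No assignment yields a value below 0, so this is the minimum.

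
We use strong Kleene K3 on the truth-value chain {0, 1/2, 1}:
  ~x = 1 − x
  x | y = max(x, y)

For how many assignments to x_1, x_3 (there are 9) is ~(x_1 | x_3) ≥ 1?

x_1 = 0, x_3 = 0 ↦ 1  ≥
x_1 = 0, x_3 = 1/2 ↦ 1/2  <
x_1 = 0, x_3 = 1 ↦ 0  <
x_1 = 1/2, x_3 = 0 ↦ 1/2  <
x_1 = 1/2, x_3 = 1/2 ↦ 1/2  <
x_1 = 1/2, x_3 = 1 ↦ 0  <
x_1 = 1, x_3 = 0 ↦ 0  <
x_1 = 1, x_3 = 1/2 ↦ 0  <
x_1 = 1, x_3 = 1 ↦ 0  <
So 1 of the 9 assignments meets the threshold.

1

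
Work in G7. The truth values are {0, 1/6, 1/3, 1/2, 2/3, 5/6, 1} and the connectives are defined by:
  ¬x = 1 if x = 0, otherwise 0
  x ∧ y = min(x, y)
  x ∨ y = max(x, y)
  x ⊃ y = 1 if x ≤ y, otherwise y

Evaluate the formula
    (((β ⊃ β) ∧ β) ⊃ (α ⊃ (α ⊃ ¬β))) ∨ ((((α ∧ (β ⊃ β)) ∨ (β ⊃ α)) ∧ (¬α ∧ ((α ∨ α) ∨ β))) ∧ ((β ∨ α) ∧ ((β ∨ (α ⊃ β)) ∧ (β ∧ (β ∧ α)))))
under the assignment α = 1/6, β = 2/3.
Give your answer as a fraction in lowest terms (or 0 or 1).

0

β ⊃ β = 2/3 ⊃ 2/3 = 1
(β ⊃ β) ∧ β = 1 ∧ 2/3 = 2/3
¬β = ¬2/3 = 0
α ⊃ ¬β = 1/6 ⊃ 0 = 0
α ⊃ (α ⊃ ¬β) = 1/6 ⊃ 0 = 0
((β ⊃ β) ∧ β) ⊃ (α ⊃ (α ⊃ ¬β)) = 2/3 ⊃ 0 = 0
β ⊃ β = 2/3 ⊃ 2/3 = 1
α ∧ (β ⊃ β) = 1/6 ∧ 1 = 1/6
β ⊃ α = 2/3 ⊃ 1/6 = 1/6
(α ∧ (β ⊃ β)) ∨ (β ⊃ α) = 1/6 ∨ 1/6 = 1/6
¬α = ¬1/6 = 0
α ∨ α = 1/6 ∨ 1/6 = 1/6
(α ∨ α) ∨ β = 1/6 ∨ 2/3 = 2/3
¬α ∧ ((α ∨ α) ∨ β) = 0 ∧ 2/3 = 0
((α ∧ (β ⊃ β)) ∨ (β ⊃ α)) ∧ (¬α ∧ ((α ∨ α) ∨ β)) = 1/6 ∧ 0 = 0
β ∨ α = 2/3 ∨ 1/6 = 2/3
α ⊃ β = 1/6 ⊃ 2/3 = 1
β ∨ (α ⊃ β) = 2/3 ∨ 1 = 1
β ∧ α = 2/3 ∧ 1/6 = 1/6
β ∧ (β ∧ α) = 2/3 ∧ 1/6 = 1/6
(β ∨ (α ⊃ β)) ∧ (β ∧ (β ∧ α)) = 1 ∧ 1/6 = 1/6
(β ∨ α) ∧ ((β ∨ (α ⊃ β)) ∧ (β ∧ (β ∧ α))) = 2/3 ∧ 1/6 = 1/6
(((α ∧ (β ⊃ β)) ∨ (β ⊃ α)) ∧ (¬α ∧ ((α ∨ α) ∨ β))) ∧ ((β ∨ α) ∧ ((β ∨ (α ⊃ β)) ∧ (β ∧ (β ∧ α)))) = 0 ∧ 1/6 = 0
(((β ⊃ β) ∧ β) ⊃ (α ⊃ (α ⊃ ¬β))) ∨ ((((α ∧ (β ⊃ β)) ∨ (β ⊃ α)) ∧ (¬α ∧ ((α ∨ α) ∨ β))) ∧ ((β ∨ α) ∧ ((β ∨ (α ⊃ β)) ∧ (β ∧ (β ∧ α))))) = 0 ∨ 0 = 0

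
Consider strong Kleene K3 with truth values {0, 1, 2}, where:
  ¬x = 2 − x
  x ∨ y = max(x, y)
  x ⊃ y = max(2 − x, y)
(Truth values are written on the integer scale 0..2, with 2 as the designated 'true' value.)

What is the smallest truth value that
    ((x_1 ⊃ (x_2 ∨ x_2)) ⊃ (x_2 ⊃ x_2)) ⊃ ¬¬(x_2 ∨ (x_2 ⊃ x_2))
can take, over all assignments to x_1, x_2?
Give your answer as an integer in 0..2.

Take x_1 = 0, x_2 = 1:
x_2 ∨ x_2 = 1 ∨ 1 = 1
x_1 ⊃ (x_2 ∨ x_2) = 0 ⊃ 1 = 2
x_2 ⊃ x_2 = 1 ⊃ 1 = 1
(x_1 ⊃ (x_2 ∨ x_2)) ⊃ (x_2 ⊃ x_2) = 2 ⊃ 1 = 1
x_2 ⊃ x_2 = 1 ⊃ 1 = 1
x_2 ∨ (x_2 ⊃ x_2) = 1 ∨ 1 = 1
¬(x_2 ∨ (x_2 ⊃ x_2)) = ¬1 = 1
¬¬(x_2 ∨ (x_2 ⊃ x_2)) = ¬1 = 1
((x_1 ⊃ (x_2 ∨ x_2)) ⊃ (x_2 ⊃ x_2)) ⊃ ¬¬(x_2 ∨ (x_2 ⊃ x_2)) = 1 ⊃ 1 = 1
No assignment yields a value below 1, so this is the minimum.

1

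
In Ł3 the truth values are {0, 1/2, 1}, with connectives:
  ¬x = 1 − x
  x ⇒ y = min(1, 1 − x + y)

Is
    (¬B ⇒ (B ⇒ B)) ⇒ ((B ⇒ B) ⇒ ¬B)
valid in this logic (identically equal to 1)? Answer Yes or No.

No

Counterexample: take B = 1/2.
¬B = ¬1/2 = 1/2
B ⇒ B = 1/2 ⇒ 1/2 = 1
¬B ⇒ (B ⇒ B) = 1/2 ⇒ 1 = 1
B ⇒ B = 1/2 ⇒ 1/2 = 1
¬B = ¬1/2 = 1/2
(B ⇒ B) ⇒ ¬B = 1 ⇒ 1/2 = 1/2
(¬B ⇒ (B ⇒ B)) ⇒ ((B ⇒ B) ⇒ ¬B) = 1 ⇒ 1/2 = 1/2
This gives 1/2 ≠ 1.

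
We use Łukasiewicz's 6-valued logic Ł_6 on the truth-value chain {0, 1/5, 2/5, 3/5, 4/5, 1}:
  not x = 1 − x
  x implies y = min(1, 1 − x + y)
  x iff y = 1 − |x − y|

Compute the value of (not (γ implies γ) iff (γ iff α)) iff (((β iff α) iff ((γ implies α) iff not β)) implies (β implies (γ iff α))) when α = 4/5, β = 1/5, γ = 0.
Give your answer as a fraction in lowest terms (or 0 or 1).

4/5

γ implies γ = 0 implies 0 = 1
not (γ implies γ) = not 1 = 0
γ iff α = 0 iff 4/5 = 1/5
not (γ implies γ) iff (γ iff α) = 0 iff 1/5 = 4/5
β iff α = 1/5 iff 4/5 = 2/5
γ implies α = 0 implies 4/5 = 1
not β = not 1/5 = 4/5
(γ implies α) iff not β = 1 iff 4/5 = 4/5
(β iff α) iff ((γ implies α) iff not β) = 2/5 iff 4/5 = 3/5
γ iff α = 0 iff 4/5 = 1/5
β implies (γ iff α) = 1/5 implies 1/5 = 1
((β iff α) iff ((γ implies α) iff not β)) implies (β implies (γ iff α)) = 3/5 implies 1 = 1
(not (γ implies γ) iff (γ iff α)) iff (((β iff α) iff ((γ implies α) iff not β)) implies (β implies (γ iff α))) = 4/5 iff 1 = 4/5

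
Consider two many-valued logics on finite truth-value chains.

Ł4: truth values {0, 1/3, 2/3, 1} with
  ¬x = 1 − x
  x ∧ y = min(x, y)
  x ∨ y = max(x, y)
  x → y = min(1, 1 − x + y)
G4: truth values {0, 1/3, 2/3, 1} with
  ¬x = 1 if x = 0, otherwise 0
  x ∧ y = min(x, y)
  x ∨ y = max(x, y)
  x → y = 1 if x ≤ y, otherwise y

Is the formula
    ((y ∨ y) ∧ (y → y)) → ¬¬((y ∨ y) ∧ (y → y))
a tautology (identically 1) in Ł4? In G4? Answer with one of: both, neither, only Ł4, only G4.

In Ł4: every assignment gives 1 — tautology.
In G4: every assignment gives 1 — tautology.

both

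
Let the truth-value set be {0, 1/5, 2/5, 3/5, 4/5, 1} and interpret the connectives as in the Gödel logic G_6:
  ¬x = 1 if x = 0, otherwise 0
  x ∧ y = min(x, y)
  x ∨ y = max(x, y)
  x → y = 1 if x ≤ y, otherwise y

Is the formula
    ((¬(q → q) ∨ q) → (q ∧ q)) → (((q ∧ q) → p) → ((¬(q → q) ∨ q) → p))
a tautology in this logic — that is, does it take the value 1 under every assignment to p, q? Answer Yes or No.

Yes

At p = 1, q = 4/5, for instance:
q → q = 4/5 → 4/5 = 1
¬(q → q) = ¬1 = 0
¬(q → q) ∨ q = 0 ∨ 4/5 = 4/5
q ∧ q = 4/5 ∧ 4/5 = 4/5
(¬(q → q) ∨ q) → (q ∧ q) = 4/5 → 4/5 = 1
(q ∧ q) → p = 4/5 → 1 = 1
(¬(q → q) ∨ q) → p = 4/5 → 1 = 1
((q ∧ q) → p) → ((¬(q → q) ∨ q) → p) = 1 → 1 = 1
((¬(q → q) ∨ q) → (q ∧ q)) → (((q ∧ q) → p) → ((¬(q → q) ∨ q) → p)) = 1 → 1 = 1
and checking the remaining 35 assignments likewise gives ≥ 1 in every case.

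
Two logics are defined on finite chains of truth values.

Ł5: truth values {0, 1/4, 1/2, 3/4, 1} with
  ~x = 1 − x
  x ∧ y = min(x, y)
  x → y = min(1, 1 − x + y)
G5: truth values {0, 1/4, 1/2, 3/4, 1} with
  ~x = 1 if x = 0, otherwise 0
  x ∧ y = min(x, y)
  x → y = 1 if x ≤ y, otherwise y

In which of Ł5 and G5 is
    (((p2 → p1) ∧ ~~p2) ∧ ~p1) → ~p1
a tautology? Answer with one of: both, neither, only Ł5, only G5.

In Ł5: every assignment gives 1 — tautology.
In G5: every assignment gives 1 — tautology.

both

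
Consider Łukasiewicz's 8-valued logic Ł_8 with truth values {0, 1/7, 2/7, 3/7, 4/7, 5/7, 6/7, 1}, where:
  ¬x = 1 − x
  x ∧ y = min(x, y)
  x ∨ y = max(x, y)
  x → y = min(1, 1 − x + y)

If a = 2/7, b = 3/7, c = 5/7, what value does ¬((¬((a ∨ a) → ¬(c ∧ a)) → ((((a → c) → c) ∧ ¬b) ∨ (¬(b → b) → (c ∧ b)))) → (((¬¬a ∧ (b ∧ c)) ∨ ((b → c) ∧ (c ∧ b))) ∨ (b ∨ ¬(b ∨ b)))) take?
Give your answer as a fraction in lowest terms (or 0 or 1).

3/7

a ∨ a = 2/7 ∨ 2/7 = 2/7
c ∧ a = 5/7 ∧ 2/7 = 2/7
¬(c ∧ a) = ¬2/7 = 5/7
(a ∨ a) → ¬(c ∧ a) = 2/7 → 5/7 = 1
¬((a ∨ a) → ¬(c ∧ a)) = ¬1 = 0
a → c = 2/7 → 5/7 = 1
(a → c) → c = 1 → 5/7 = 5/7
¬b = ¬3/7 = 4/7
((a → c) → c) ∧ ¬b = 5/7 ∧ 4/7 = 4/7
b → b = 3/7 → 3/7 = 1
¬(b → b) = ¬1 = 0
c ∧ b = 5/7 ∧ 3/7 = 3/7
¬(b → b) → (c ∧ b) = 0 → 3/7 = 1
(((a → c) → c) ∧ ¬b) ∨ (¬(b → b) → (c ∧ b)) = 4/7 ∨ 1 = 1
¬((a ∨ a) → ¬(c ∧ a)) → ((((a → c) → c) ∧ ¬b) ∨ (¬(b → b) → (c ∧ b))) = 0 → 1 = 1
¬a = ¬2/7 = 5/7
¬¬a = ¬5/7 = 2/7
b ∧ c = 3/7 ∧ 5/7 = 3/7
¬¬a ∧ (b ∧ c) = 2/7 ∧ 3/7 = 2/7
b → c = 3/7 → 5/7 = 1
c ∧ b = 5/7 ∧ 3/7 = 3/7
(b → c) ∧ (c ∧ b) = 1 ∧ 3/7 = 3/7
(¬¬a ∧ (b ∧ c)) ∨ ((b → c) ∧ (c ∧ b)) = 2/7 ∨ 3/7 = 3/7
b ∨ b = 3/7 ∨ 3/7 = 3/7
¬(b ∨ b) = ¬3/7 = 4/7
b ∨ ¬(b ∨ b) = 3/7 ∨ 4/7 = 4/7
((¬¬a ∧ (b ∧ c)) ∨ ((b → c) ∧ (c ∧ b))) ∨ (b ∨ ¬(b ∨ b)) = 3/7 ∨ 4/7 = 4/7
(¬((a ∨ a) → ¬(c ∧ a)) → ((((a → c) → c) ∧ ¬b) ∨ (¬(b → b) → (c ∧ b)))) → (((¬¬a ∧ (b ∧ c)) ∨ ((b → c) ∧ (c ∧ b))) ∨ (b ∨ ¬(b ∨ b))) = 1 → 4/7 = 4/7
¬((¬((a ∨ a) → ¬(c ∧ a)) → ((((a → c) → c) ∧ ¬b) ∨ (¬(b → b) → (c ∧ b)))) → (((¬¬a ∧ (b ∧ c)) ∨ ((b → c) ∧ (c ∧ b))) ∨ (b ∨ ¬(b ∨ b)))) = ¬4/7 = 3/7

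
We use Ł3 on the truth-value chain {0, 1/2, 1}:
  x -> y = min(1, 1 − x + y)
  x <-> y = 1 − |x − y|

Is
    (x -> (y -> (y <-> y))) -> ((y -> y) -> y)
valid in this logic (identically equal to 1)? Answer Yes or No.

Counterexample: take x = 0, y = 0.
y <-> y = 0 <-> 0 = 1
y -> (y <-> y) = 0 -> 1 = 1
x -> (y -> (y <-> y)) = 0 -> 1 = 1
y -> y = 0 -> 0 = 1
(y -> y) -> y = 1 -> 0 = 0
(x -> (y -> (y <-> y))) -> ((y -> y) -> y) = 1 -> 0 = 0
This gives 0 ≠ 1.

No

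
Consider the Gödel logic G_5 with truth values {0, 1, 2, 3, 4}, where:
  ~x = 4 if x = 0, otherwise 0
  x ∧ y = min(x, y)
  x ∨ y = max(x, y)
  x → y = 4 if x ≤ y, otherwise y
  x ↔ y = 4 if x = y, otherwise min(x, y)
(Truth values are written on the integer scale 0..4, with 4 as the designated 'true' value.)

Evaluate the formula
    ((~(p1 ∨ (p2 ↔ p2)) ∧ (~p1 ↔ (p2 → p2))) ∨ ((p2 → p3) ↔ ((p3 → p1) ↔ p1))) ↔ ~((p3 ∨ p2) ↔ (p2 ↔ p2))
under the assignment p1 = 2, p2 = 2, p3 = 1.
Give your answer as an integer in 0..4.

0

p2 ↔ p2 = 2 ↔ 2 = 4
p1 ∨ (p2 ↔ p2) = 2 ∨ 4 = 4
~(p1 ∨ (p2 ↔ p2)) = ~4 = 0
~p1 = ~2 = 0
p2 → p2 = 2 → 2 = 4
~p1 ↔ (p2 → p2) = 0 ↔ 4 = 0
~(p1 ∨ (p2 ↔ p2)) ∧ (~p1 ↔ (p2 → p2)) = 0 ∧ 0 = 0
p2 → p3 = 2 → 1 = 1
p3 → p1 = 1 → 2 = 4
(p3 → p1) ↔ p1 = 4 ↔ 2 = 2
(p2 → p3) ↔ ((p3 → p1) ↔ p1) = 1 ↔ 2 = 1
(~(p1 ∨ (p2 ↔ p2)) ∧ (~p1 ↔ (p2 → p2))) ∨ ((p2 → p3) ↔ ((p3 → p1) ↔ p1)) = 0 ∨ 1 = 1
p3 ∨ p2 = 1 ∨ 2 = 2
p2 ↔ p2 = 2 ↔ 2 = 4
(p3 ∨ p2) ↔ (p2 ↔ p2) = 2 ↔ 4 = 2
~((p3 ∨ p2) ↔ (p2 ↔ p2)) = ~2 = 0
((~(p1 ∨ (p2 ↔ p2)) ∧ (~p1 ↔ (p2 → p2))) ∨ ((p2 → p3) ↔ ((p3 → p1) ↔ p1))) ↔ ~((p3 ∨ p2) ↔ (p2 ↔ p2)) = 1 ↔ 0 = 0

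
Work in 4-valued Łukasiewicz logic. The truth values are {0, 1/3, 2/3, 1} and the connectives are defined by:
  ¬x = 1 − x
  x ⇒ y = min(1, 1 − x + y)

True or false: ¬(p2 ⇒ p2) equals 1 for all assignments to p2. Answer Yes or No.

No

Counterexample: take p2 = 0.
p2 ⇒ p2 = 0 ⇒ 0 = 1
¬(p2 ⇒ p2) = ¬1 = 0
This gives 0 ≠ 1.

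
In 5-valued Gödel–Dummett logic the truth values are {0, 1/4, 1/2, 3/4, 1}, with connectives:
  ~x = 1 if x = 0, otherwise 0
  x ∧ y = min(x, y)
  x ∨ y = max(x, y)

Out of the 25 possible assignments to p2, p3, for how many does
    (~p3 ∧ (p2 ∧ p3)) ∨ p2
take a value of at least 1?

value 1: 5 assignments (counts)
value 3/4: 5 assignments
value 1/2: 5 assignments
value 1/4: 5 assignments
value 0: 5 assignments
So 5 of the 25 assignments meet the threshold.

5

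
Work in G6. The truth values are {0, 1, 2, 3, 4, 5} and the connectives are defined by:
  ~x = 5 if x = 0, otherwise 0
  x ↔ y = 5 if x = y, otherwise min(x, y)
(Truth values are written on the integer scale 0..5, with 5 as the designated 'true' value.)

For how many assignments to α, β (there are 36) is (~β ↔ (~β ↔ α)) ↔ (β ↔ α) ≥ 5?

value 5: 10 assignments (counts)
value 4: 2 assignments
value 3: 4 assignments
value 2: 6 assignments
value 1: 8 assignments
value 0: 6 assignments
So 10 of the 36 assignments meet the threshold.

10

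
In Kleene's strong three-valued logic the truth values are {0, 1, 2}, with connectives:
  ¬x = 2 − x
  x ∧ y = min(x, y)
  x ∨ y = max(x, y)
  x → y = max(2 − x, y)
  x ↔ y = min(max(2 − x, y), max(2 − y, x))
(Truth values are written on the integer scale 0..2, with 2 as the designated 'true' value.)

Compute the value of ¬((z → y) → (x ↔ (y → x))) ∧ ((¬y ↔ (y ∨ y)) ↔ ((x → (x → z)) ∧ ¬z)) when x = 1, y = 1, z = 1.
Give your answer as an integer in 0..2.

1

z → y = 1 → 1 = 1
y → x = 1 → 1 = 1
x ↔ (y → x) = 1 ↔ 1 = 1
(z → y) → (x ↔ (y → x)) = 1 → 1 = 1
¬((z → y) → (x ↔ (y → x))) = ¬1 = 1
¬y = ¬1 = 1
y ∨ y = 1 ∨ 1 = 1
¬y ↔ (y ∨ y) = 1 ↔ 1 = 1
x → z = 1 → 1 = 1
x → (x → z) = 1 → 1 = 1
¬z = ¬1 = 1
(x → (x → z)) ∧ ¬z = 1 ∧ 1 = 1
(¬y ↔ (y ∨ y)) ↔ ((x → (x → z)) ∧ ¬z) = 1 ↔ 1 = 1
¬((z → y) → (x ↔ (y → x))) ∧ ((¬y ↔ (y ∨ y)) ↔ ((x → (x → z)) ∧ ¬z)) = 1 ∧ 1 = 1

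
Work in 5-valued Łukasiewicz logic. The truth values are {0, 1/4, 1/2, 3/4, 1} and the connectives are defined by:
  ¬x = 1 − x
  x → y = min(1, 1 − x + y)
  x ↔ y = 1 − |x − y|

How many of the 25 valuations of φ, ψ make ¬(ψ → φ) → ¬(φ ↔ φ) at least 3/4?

value 1: 15 assignments (counts)
value 3/4: 4 assignments (counts)
value 1/2: 3 assignments
value 1/4: 2 assignments
value 0: 1 assignment
So 19 of the 25 assignments meet the threshold.

19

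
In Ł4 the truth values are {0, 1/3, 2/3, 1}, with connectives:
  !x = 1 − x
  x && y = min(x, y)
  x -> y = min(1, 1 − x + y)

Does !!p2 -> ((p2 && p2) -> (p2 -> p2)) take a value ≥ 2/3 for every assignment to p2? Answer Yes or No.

Yes

p2 = 0 ↦ 1
p2 = 1/3 ↦ 1
p2 = 2/3 ↦ 1
p2 = 1 ↦ 1
Every assignment gives a value ≥ 2/3.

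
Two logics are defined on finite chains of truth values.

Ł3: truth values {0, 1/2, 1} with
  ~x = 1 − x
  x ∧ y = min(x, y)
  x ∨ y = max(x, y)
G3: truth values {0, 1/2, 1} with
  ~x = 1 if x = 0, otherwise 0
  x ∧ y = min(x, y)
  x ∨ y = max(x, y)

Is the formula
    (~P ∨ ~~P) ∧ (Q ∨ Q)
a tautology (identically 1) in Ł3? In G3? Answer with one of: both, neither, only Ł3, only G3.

In Ł3: at P = 0, Q = 0 the value is 0 — not a tautology.
In G3: at P = 0, Q = 0 the value is 0 — not a tautology.

neither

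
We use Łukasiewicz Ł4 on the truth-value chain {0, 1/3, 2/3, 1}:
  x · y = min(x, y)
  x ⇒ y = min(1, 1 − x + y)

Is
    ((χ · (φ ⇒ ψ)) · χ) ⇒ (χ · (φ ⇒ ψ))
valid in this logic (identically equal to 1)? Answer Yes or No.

Yes

At φ = 2/3, ψ = 2/3, χ = 2/3, for instance:
φ ⇒ ψ = 2/3 ⇒ 2/3 = 1
χ · (φ ⇒ ψ) = 2/3 · 1 = 2/3
(χ · (φ ⇒ ψ)) · χ = 2/3 · 2/3 = 2/3
((χ · (φ ⇒ ψ)) · χ) ⇒ (χ · (φ ⇒ ψ)) = 2/3 ⇒ 2/3 = 1
and checking the remaining 63 assignments likewise gives ≥ 1 in every case.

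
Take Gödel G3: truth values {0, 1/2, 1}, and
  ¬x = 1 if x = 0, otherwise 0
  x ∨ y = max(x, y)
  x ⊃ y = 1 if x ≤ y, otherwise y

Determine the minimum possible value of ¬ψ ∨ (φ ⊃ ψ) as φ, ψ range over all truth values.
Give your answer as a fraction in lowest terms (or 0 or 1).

Take φ = 1, ψ = 1/2:
¬ψ = ¬1/2 = 0
φ ⊃ ψ = 1 ⊃ 1/2 = 1/2
¬ψ ∨ (φ ⊃ ψ) = 0 ∨ 1/2 = 1/2
No assignment yields a value below 1/2, so this is the minimum.

1/2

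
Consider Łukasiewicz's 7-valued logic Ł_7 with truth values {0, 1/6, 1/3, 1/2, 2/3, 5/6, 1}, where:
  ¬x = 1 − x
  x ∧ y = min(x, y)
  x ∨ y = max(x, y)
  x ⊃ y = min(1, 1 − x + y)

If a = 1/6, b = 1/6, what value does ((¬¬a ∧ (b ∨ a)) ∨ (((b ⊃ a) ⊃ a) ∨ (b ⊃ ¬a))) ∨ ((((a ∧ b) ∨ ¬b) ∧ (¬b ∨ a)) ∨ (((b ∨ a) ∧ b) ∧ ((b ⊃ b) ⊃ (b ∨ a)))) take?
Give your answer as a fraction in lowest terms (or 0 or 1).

¬a = ¬1/6 = 5/6
¬¬a = ¬5/6 = 1/6
b ∨ a = 1/6 ∨ 1/6 = 1/6
¬¬a ∧ (b ∨ a) = 1/6 ∧ 1/6 = 1/6
b ⊃ a = 1/6 ⊃ 1/6 = 1
(b ⊃ a) ⊃ a = 1 ⊃ 1/6 = 1/6
¬a = ¬1/6 = 5/6
b ⊃ ¬a = 1/6 ⊃ 5/6 = 1
((b ⊃ a) ⊃ a) ∨ (b ⊃ ¬a) = 1/6 ∨ 1 = 1
(¬¬a ∧ (b ∨ a)) ∨ (((b ⊃ a) ⊃ a) ∨ (b ⊃ ¬a)) = 1/6 ∨ 1 = 1
a ∧ b = 1/6 ∧ 1/6 = 1/6
¬b = ¬1/6 = 5/6
(a ∧ b) ∨ ¬b = 1/6 ∨ 5/6 = 5/6
¬b = ¬1/6 = 5/6
¬b ∨ a = 5/6 ∨ 1/6 = 5/6
((a ∧ b) ∨ ¬b) ∧ (¬b ∨ a) = 5/6 ∧ 5/6 = 5/6
b ∨ a = 1/6 ∨ 1/6 = 1/6
(b ∨ a) ∧ b = 1/6 ∧ 1/6 = 1/6
b ⊃ b = 1/6 ⊃ 1/6 = 1
b ∨ a = 1/6 ∨ 1/6 = 1/6
(b ⊃ b) ⊃ (b ∨ a) = 1 ⊃ 1/6 = 1/6
((b ∨ a) ∧ b) ∧ ((b ⊃ b) ⊃ (b ∨ a)) = 1/6 ∧ 1/6 = 1/6
(((a ∧ b) ∨ ¬b) ∧ (¬b ∨ a)) ∨ (((b ∨ a) ∧ b) ∧ ((b ⊃ b) ⊃ (b ∨ a))) = 5/6 ∨ 1/6 = 5/6
((¬¬a ∧ (b ∨ a)) ∨ (((b ⊃ a) ⊃ a) ∨ (b ⊃ ¬a))) ∨ ((((a ∧ b) ∨ ¬b) ∧ (¬b ∨ a)) ∨ (((b ∨ a) ∧ b) ∧ ((b ⊃ b) ⊃ (b ∨ a)))) = 1 ∨ 5/6 = 1

1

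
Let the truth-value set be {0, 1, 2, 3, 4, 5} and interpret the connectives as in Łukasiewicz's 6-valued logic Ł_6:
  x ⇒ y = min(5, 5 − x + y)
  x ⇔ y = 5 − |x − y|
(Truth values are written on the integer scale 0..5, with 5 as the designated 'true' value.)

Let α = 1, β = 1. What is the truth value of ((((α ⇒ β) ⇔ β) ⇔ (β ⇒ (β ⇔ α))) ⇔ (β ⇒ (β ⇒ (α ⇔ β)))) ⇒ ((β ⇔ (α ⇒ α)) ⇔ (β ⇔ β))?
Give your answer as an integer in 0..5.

α ⇒ β = 1 ⇒ 1 = 5
(α ⇒ β) ⇔ β = 5 ⇔ 1 = 1
β ⇔ α = 1 ⇔ 1 = 5
β ⇒ (β ⇔ α) = 1 ⇒ 5 = 5
((α ⇒ β) ⇔ β) ⇔ (β ⇒ (β ⇔ α)) = 1 ⇔ 5 = 1
α ⇔ β = 1 ⇔ 1 = 5
β ⇒ (α ⇔ β) = 1 ⇒ 5 = 5
β ⇒ (β ⇒ (α ⇔ β)) = 1 ⇒ 5 = 5
(((α ⇒ β) ⇔ β) ⇔ (β ⇒ (β ⇔ α))) ⇔ (β ⇒ (β ⇒ (α ⇔ β))) = 1 ⇔ 5 = 1
α ⇒ α = 1 ⇒ 1 = 5
β ⇔ (α ⇒ α) = 1 ⇔ 5 = 1
β ⇔ β = 1 ⇔ 1 = 5
(β ⇔ (α ⇒ α)) ⇔ (β ⇔ β) = 1 ⇔ 5 = 1
((((α ⇒ β) ⇔ β) ⇔ (β ⇒ (β ⇔ α))) ⇔ (β ⇒ (β ⇒ (α ⇔ β)))) ⇒ ((β ⇔ (α ⇒ α)) ⇔ (β ⇔ β)) = 1 ⇒ 1 = 5

5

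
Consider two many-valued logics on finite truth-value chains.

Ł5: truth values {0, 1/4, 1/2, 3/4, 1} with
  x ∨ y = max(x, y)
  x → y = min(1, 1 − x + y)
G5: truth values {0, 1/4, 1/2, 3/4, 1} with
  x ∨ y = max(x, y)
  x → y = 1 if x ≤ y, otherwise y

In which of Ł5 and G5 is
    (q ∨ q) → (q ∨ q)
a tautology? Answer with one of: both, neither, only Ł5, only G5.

In Ł5: every assignment gives 1 — tautology.
In G5: every assignment gives 1 — tautology.

both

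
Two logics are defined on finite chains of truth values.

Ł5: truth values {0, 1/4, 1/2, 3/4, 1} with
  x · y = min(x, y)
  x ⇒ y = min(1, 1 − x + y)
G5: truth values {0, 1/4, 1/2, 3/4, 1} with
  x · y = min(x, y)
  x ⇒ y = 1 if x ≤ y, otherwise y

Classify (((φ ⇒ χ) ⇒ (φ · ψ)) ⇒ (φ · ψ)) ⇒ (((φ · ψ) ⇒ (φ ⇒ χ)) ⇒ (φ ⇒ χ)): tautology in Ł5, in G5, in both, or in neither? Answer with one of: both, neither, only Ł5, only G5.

only Ł5

In Ł5: every assignment gives 1 — tautology.
In G5: at φ = 1/2, ψ = 0, χ = 1/4 the value is 1/4 — not a tautology.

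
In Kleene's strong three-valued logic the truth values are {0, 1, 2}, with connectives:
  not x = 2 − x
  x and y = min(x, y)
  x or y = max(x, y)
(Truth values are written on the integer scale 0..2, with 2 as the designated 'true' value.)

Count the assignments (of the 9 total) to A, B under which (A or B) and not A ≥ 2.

1

A = 0, B = 0 ↦ 0  <
A = 0, B = 1 ↦ 1  <
A = 0, B = 2 ↦ 2  ≥
A = 1, B = 0 ↦ 1  <
A = 1, B = 1 ↦ 1  <
A = 1, B = 2 ↦ 1  <
A = 2, B = 0 ↦ 0  <
A = 2, B = 1 ↦ 0  <
A = 2, B = 2 ↦ 0  <
So 1 of the 9 assignments meets the threshold.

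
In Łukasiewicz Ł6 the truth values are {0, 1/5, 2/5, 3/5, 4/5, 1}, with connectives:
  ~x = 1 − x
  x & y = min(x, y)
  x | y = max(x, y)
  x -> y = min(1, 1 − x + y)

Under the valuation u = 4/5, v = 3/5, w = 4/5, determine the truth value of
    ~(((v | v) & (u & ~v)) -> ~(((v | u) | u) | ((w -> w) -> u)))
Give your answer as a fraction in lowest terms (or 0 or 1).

v | v = 3/5 | 3/5 = 3/5
~v = ~3/5 = 2/5
u & ~v = 4/5 & 2/5 = 2/5
(v | v) & (u & ~v) = 3/5 & 2/5 = 2/5
v | u = 3/5 | 4/5 = 4/5
(v | u) | u = 4/5 | 4/5 = 4/5
w -> w = 4/5 -> 4/5 = 1
(w -> w) -> u = 1 -> 4/5 = 4/5
((v | u) | u) | ((w -> w) -> u) = 4/5 | 4/5 = 4/5
~(((v | u) | u) | ((w -> w) -> u)) = ~4/5 = 1/5
((v | v) & (u & ~v)) -> ~(((v | u) | u) | ((w -> w) -> u)) = 2/5 -> 1/5 = 4/5
~(((v | v) & (u & ~v)) -> ~(((v | u) | u) | ((w -> w) -> u))) = ~4/5 = 1/5

1/5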